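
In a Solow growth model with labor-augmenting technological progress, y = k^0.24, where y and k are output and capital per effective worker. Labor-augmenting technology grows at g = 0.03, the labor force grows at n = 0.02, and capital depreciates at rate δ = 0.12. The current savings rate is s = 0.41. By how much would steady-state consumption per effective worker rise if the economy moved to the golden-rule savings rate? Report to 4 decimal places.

The effective depreciation rate is n + g + δ = 0.02 + 0.03 + 0.12 = 0.17.
Current steady state (s = 0.41): k* = (0.41/0.17)^(1/0.76) ≈ 3.1847, y* = 3.1847^0.24 ≈ 1.3205, c* = (1−0.41)·1.3205 ≈ 0.7791.
At the golden rule the marginal product of capital equals n+g+δ: 0.24·k^(0.24−1) = 0.17. Solving, k_gold = (0.24/0.17)^(1/0.76) ≈ 1.5742.
y_gold = 1.5742^0.24 ≈ 1.1150, c_gold = y_gold − 0.17·k_gold ≈ 0.8474.
Gain: Δc = 0.8474 − 0.7791 ≈ 0.0683.

Δc ≈ 0.0683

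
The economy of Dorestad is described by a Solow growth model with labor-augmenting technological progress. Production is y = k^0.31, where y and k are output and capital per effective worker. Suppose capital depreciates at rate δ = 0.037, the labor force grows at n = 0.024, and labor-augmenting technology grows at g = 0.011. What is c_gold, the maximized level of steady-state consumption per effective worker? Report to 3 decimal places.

Capital per effective worker breaks even when investment replaces (n + g + δ)·k; here n + g + δ = 0.072.
Maximizing c = f(k) − (n+g+δ)·k gives f'(k) = n+g+δ, i.e. 0.31·k^(0.31−1) = 0.072, so k_gold = (0.31/0.072)^(1/0.69) ≈ 8.2963.
y_gold = 8.2963^0.31 ≈ 1.9269.
c_gold = y_gold − (n+g+δ)·k_gold = 1.9269 − 0.072·8.2963 ≈ 1.3295.

c_gold ≈ 1.330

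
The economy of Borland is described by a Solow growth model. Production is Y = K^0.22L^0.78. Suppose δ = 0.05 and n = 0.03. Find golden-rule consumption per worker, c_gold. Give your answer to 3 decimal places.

c_gold ≈ 1.038

Break-even investment rate: n + δ = 0.03 + 0.05 = 0.08.
At the golden rule the marginal product of capital equals n+δ: 0.22·k^(0.22−1) = 0.08. Solving, k_gold = (0.22/0.08)^(1/0.78) ≈ 3.6580.
y_gold = 3.6580^0.22 ≈ 1.3302.
c_gold = y_gold − (n+δ)·k_gold = 1.3302 − 0.08·3.6580 ≈ 1.0375.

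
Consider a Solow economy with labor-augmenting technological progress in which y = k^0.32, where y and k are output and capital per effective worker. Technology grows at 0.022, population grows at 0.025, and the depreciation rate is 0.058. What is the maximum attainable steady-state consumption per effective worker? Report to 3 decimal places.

n + g + δ = 0.025 + 0.022 + 0.058 = 0.105.
Setting f'(k) = n+g+δ gives 0.32·k^(0.32−1) = 0.105, hence k_gold = (0.32/0.105)^(1/0.68) ≈ 5.1488.
y_gold = 5.1488^0.32 ≈ 1.6895.
c_gold = y_gold − (n+g+δ)·k_gold = 1.6895 − 0.105·5.1488 ≈ 1.1488.

c_gold ≈ 1.149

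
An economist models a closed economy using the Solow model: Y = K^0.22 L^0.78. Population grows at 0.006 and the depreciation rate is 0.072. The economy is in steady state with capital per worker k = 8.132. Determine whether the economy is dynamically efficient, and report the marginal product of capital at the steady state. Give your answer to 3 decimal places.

Break-even investment rate: n + δ = 0.006 + 0.072 = 0.078.
MPK = 0.22·k^(0.22−1) = 0.22·8.132^(-0.78) ≈ 0.0429.
MPK < 0.078, so the economy is dynamically inefficient (over-saving).

dynamically inefficient; MPK ≈ 0.043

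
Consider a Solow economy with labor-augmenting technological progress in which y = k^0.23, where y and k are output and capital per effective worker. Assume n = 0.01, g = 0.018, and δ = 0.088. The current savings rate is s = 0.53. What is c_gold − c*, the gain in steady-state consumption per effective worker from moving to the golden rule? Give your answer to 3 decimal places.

Break-even investment rate: n + g + δ = 0.01 + 0.018 + 0.088 = 0.116.
Current steady state (s = 0.53): k* = (0.53/0.116)^(1/0.77) ≈ 7.1929, y* = 7.1929^0.23 ≈ 1.5743, c* = (1−0.53)·1.5743 ≈ 0.7399.
Maximizing c = f(k) − (n+g+δ)·k gives f'(k) = n+g+δ, i.e. 0.23·k^(0.23−1) = 0.116, so k_gold = (0.23/0.116)^(1/0.77) ≈ 2.4326.
y_gold = 2.4326^0.23 ≈ 1.2269, c_gold = y_gold − 0.116·k_gold ≈ 0.9447.
Gain: Δc = 0.9447 − 0.7399 ≈ 0.2048.

Δc ≈ 0.205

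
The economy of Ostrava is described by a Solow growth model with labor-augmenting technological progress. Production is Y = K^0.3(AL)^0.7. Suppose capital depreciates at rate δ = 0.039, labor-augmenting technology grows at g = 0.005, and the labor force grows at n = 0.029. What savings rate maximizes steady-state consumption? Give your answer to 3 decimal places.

s_gold = 0.300

Break-even investment rate: n + g + δ = 0.029 + 0.005 + 0.039 = 0.073.
At the golden rule MPK = n+g+δ, and in any Cobb-Douglas steady state s = (n+g+δ)·k/y = MPK·k/y = capital's share 0.3.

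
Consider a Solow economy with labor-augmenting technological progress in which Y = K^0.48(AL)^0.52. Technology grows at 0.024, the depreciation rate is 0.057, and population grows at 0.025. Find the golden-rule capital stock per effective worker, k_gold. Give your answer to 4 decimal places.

k_gold ≈ 18.2564

n + g + δ = 0.025 + 0.024 + 0.057 = 0.106.
Setting f'(k) = n+g+δ gives 0.48·k^(0.48−1) = 0.106, hence k_gold = (0.48/0.106)^(1/0.52) ≈ 18.2564.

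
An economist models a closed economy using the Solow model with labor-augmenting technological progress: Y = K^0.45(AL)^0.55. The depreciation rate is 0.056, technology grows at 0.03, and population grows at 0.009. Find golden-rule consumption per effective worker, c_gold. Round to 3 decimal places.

c_gold ≈ 1.964

The effective depreciation rate is n + g + δ = 0.009 + 0.03 + 0.056 = 0.095.
Setting f'(k) = n+g+δ gives 0.45·k^(0.45−1) = 0.095, hence k_gold = (0.45/0.095)^(1/0.55) ≈ 16.9107.
y_gold = 16.9107^0.45 ≈ 3.5700.
c_gold = y_gold − (n+g+δ)·k_gold = 3.5700 − 0.095·16.9107 ≈ 1.9635.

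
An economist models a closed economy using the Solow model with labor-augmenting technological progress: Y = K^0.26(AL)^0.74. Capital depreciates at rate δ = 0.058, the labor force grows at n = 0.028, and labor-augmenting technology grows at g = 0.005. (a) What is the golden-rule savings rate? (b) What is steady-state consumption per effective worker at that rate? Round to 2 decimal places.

(a) s_gold = 0.26; (b) c_gold ≈ 1.07

n + g + δ = 0.028 + 0.005 + 0.058 = 0.091.
For Cobb-Douglas, s_gold equals capital's share: s_gold = 0.26.
Setting f'(k) = n+g+δ gives 0.26·k^(0.26−1) = 0.091, hence k_gold = (0.26/0.091)^(1/0.74) ≈ 4.1317.
y_gold = 4.1317^0.26 ≈ 1.4461; c_gold = (1−0.26)·y_gold ≈ 1.0701.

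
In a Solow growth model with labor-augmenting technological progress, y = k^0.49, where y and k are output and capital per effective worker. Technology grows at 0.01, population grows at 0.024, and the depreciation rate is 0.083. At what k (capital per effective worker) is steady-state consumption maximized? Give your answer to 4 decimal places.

k_gold ≈ 16.5817

n + g + δ = 0.024 + 0.01 + 0.083 = 0.117.
At the golden rule the marginal product of capital equals n+g+δ: 0.49·k^(0.49−1) = 0.117. Solving, k_gold = (0.49/0.117)^(1/0.51) ≈ 16.5817.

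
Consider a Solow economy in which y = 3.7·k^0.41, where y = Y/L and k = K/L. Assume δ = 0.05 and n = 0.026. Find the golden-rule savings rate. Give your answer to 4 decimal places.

s_gold = 0.4100

Break-even investment rate: n + δ = 0.026 + 0.05 = 0.076.
At the golden rule MPK = n+δ, and in any Cobb-Douglas steady state s = (n+δ)·k/y = MPK·k/y = capital's share 0.41.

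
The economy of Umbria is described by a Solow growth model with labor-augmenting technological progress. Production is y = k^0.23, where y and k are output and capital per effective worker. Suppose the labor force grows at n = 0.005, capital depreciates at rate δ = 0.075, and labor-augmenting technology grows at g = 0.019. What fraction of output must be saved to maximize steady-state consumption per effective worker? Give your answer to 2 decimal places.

s_gold = 0.23

The effective depreciation rate is n + g + δ = 0.005 + 0.019 + 0.075 = 0.099.
At the golden rule MPK = n+g+δ, and in any Cobb-Douglas steady state s = (n+g+δ)·k/y = MPK·k/y = capital's share 0.23.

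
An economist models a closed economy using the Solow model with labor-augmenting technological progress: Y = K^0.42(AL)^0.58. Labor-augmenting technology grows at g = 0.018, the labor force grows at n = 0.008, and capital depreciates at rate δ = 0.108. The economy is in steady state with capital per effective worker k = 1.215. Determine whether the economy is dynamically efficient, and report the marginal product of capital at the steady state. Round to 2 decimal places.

The effective depreciation rate is n + g + δ = 0.008 + 0.018 + 0.108 = 0.134.
MPK = 0.42·k^(0.42−1) = 0.42·1.215^(-0.58) ≈ 0.3751.
MPK > 0.134, so the economy is dynamically efficient (under-saving).

dynamically efficient; MPK ≈ 0.38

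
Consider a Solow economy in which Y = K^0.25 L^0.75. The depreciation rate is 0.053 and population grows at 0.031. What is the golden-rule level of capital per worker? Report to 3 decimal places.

k_gold ≈ 4.281

Capital per worker breaks even when investment replaces (n + δ)·k; here n + δ = 0.084.
At the golden rule the marginal product of capital equals n+δ: 0.25·k^(0.25−1) = 0.084. Solving, k_gold = (0.25/0.084)^(1/0.75) ≈ 4.2810.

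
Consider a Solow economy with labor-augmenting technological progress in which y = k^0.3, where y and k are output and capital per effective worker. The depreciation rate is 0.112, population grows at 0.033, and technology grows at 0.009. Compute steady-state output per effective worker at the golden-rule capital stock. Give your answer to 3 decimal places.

n + g + δ = 0.033 + 0.009 + 0.112 = 0.154.
Golden rule sets MPK = n+g+δ: 0.3·k^(0.3−1) = 0.154, so k_gold = (0.3/0.154)^(1/0.7) ≈ 2.5925.
Output: y_gold = k_gold^0.3 = 2.5925^0.3 ≈ 1.3308.

y_gold ≈ 1.331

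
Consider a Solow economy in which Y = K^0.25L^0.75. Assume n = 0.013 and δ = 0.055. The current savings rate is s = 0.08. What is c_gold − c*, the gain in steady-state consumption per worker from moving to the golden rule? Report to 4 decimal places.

Δc ≈ 0.1863

Capital per worker breaks even when investment replaces (n + δ)·k; here n + δ = 0.068.
Current steady state (s = 0.08): k* = (0.08/0.068)^(1/0.75) ≈ 1.2420, y* = 1.2420^0.25 ≈ 1.0557, c* = (1−0.08)·1.0557 ≈ 0.9712.
Golden rule sets MPK = n+δ: 0.25·k^(0.25−1) = 0.068, so k_gold = (0.25/0.068)^(1/0.75) ≈ 5.6742.
y_gold = 5.6742^0.25 ≈ 1.5434, c_gold = y_gold − 0.068·k_gold ≈ 1.1575.
Gain: Δc = 1.1575 − 0.9712 ≈ 0.1863.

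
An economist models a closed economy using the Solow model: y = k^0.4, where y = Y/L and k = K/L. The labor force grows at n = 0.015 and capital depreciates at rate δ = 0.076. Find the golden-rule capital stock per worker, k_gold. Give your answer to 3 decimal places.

k_gold ≈ 11.795

n + δ = 0.015 + 0.076 = 0.091.
Golden rule sets MPK = n+δ: 0.4·k^(0.4−1) = 0.091, so k_gold = (0.4/0.091)^(1/0.6) ≈ 11.7950.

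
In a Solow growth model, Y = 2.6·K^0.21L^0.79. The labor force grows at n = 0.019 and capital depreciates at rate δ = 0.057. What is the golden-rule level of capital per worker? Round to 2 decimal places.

Break-even investment rate: n + δ = 0.019 + 0.057 = 0.076.
Setting f'(k) = n+δ gives 0.21·2.6·k^(0.21−1) = 0.076, hence k_gold = (0.21·2.6/0.076)^(1/0.79) ≈ 12.1346.

k_gold ≈ 12.13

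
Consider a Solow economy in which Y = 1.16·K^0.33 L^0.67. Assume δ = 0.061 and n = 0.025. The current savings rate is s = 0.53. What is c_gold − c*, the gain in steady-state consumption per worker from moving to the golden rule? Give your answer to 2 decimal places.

Capital per worker breaks even when investment replaces (n + δ)·k; here n + δ = 0.086.
Current steady state (s = 0.53): k* = (0.53·1.16/0.086)^(1/0.67) ≈ 18.8355, y* = 1.16·18.8355^0.33 ≈ 3.0563, c* = (1−0.53)·3.0563 ≈ 1.4365.
Maximizing c = f(k) − (n+δ)·k gives f'(k) = n+δ, i.e. 0.33·1.16·k^(0.33−1) = 0.086, so k_gold = (0.33·1.16/0.086)^(1/0.67) ≈ 9.2869.
y_gold = 1.16·9.2869^0.33 ≈ 2.4202, c_gold = y_gold − 0.086·k_gold ≈ 1.6215.
Gain: Δc = 1.6215 − 1.4365 ≈ 0.1851.

Δc ≈ 0.19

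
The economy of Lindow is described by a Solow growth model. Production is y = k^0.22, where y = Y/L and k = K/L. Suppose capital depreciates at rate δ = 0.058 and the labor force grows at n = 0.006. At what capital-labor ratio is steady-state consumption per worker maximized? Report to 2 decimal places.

Capital per worker breaks even when investment replaces (n + δ)·k; here n + δ = 0.064.
Setting f'(k) = n+δ gives 0.22·k^(0.22−1) = 0.064, hence k_gold = (0.22/0.064)^(1/0.78) ≈ 4.8696.

k_gold ≈ 4.87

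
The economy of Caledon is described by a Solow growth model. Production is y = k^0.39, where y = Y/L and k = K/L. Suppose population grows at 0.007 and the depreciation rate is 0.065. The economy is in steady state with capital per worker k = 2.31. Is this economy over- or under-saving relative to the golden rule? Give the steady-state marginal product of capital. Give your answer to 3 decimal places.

The effective depreciation rate is n + δ = 0.007 + 0.065 = 0.072.
MPK = 0.39·k^(0.39−1) = 0.39·2.31^(-0.61) ≈ 0.2340.
MPK > 0.072, so the economy is dynamically efficient (under-saving).

under-saving; MPK ≈ 0.234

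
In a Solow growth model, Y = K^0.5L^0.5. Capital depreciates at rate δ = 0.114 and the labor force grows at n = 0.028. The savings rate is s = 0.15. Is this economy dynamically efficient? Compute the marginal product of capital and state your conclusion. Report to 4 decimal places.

dynamically efficient; MPK ≈ 0.4733

Break-even investment rate: n + δ = 0.028 + 0.114 = 0.142.
Steady-state k*: s·k^0.5 = 0.142·k gives k* = (0.15/0.142)^(1/0.5) ≈ 1.1159.
MPK = 0.5·1.1159^(-0.5) ≈ 0.4733.
MPK > n+δ = 0.142, so the economy is dynamically efficient (under-saving).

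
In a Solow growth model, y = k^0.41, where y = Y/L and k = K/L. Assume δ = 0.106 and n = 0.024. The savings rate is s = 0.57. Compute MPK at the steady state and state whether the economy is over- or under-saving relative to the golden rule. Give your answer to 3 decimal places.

over-saving; MPK ≈ 0.094

n + δ = 0.024 + 0.106 = 0.13.
Steady-state k*: s·k^0.41 = 0.13·k gives k* = (0.57/0.13)^(1/0.59) ≈ 12.2467.
MPK = 0.41·12.2467^(-0.59) ≈ 0.0935.
MPK < n+δ = 0.13, so the economy is dynamically inefficient (over-saving).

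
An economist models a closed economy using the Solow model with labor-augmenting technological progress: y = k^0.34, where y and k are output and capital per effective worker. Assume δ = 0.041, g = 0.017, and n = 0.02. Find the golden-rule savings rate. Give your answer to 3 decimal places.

The effective depreciation rate is n + g + δ = 0.02 + 0.017 + 0.041 = 0.078.
At the golden rule MPK = n+g+δ, and in any Cobb-Douglas steady state s = (n+g+δ)·k/y = MPK·k/y = capital's share 0.34.

s_gold = 0.340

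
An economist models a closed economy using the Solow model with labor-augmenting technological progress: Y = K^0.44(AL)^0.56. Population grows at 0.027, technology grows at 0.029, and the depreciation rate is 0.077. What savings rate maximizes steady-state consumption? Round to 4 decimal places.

s_gold = 0.4400

Break-even investment rate: n + g + δ = 0.027 + 0.029 + 0.077 = 0.133.
At the golden rule MPK = n+g+δ, and in any Cobb-Douglas steady state s = (n+g+δ)·k/y = MPK·k/y = capital's share 0.44.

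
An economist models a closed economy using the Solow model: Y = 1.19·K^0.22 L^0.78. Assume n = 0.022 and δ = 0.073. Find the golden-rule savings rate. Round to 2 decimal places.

n + δ = 0.022 + 0.073 = 0.095.
At the golden rule MPK = n+δ, and in any Cobb-Douglas steady state s = (n+δ)·k/y = MPK·k/y = capital's share 0.22.

s_gold = 0.22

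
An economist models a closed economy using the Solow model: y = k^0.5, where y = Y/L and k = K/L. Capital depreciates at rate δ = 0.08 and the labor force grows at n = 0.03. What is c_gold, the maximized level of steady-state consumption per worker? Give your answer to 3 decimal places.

Break-even investment rate: n + δ = 0.03 + 0.08 = 0.11.
At the golden rule the marginal product of capital equals n+δ: 0.5·k^(0.5−1) = 0.11. Solving, k_gold = (0.5/0.11)^(1/0.5) ≈ 20.6612.
y_gold = 20.6612^0.5 ≈ 4.5455.
c_gold = y_gold − (n+δ)·k_gold = 4.5455 − 0.11·20.6612 ≈ 2.2727.

c_gold ≈ 2.273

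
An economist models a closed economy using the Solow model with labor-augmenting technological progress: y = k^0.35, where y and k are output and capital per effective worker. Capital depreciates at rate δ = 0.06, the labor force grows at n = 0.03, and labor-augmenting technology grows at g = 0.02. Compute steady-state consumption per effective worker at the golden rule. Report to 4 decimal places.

c_gold ≈ 1.2122

Capital per effective worker breaks even when investment replaces (n + g + δ)·k; here n + g + δ = 0.11.
Setting f'(k) = n+g+δ gives 0.35·k^(0.35−1) = 0.11, hence k_gold = (0.35/0.11)^(1/0.65) ≈ 5.9340.
y_gold = 5.9340^0.35 ≈ 1.8650.
c_gold = y_gold − (n+g+δ)·k_gold = 1.8650 − 0.11·5.9340 ≈ 1.2122.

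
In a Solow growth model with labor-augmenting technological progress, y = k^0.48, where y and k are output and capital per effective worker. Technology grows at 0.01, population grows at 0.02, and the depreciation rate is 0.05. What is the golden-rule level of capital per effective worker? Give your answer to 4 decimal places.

k_gold ≈ 31.3650

Capital per effective worker breaks even when investment replaces (n + g + δ)·k; here n + g + δ = 0.08.
At the golden rule the marginal product of capital equals n+g+δ: 0.48·k^(0.48−1) = 0.08. Solving, k_gold = (0.48/0.08)^(1/0.52) ≈ 31.3650.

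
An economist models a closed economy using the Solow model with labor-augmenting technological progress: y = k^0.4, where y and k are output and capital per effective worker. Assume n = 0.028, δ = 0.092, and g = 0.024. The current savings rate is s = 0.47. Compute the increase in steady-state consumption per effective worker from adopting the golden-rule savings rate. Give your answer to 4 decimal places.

Capital per effective worker breaks even when investment replaces (n + g + δ)·k; here n + g + δ = 0.144.
Current steady state (s = 0.47): k* = (0.47/0.144)^(1/0.6) ≈ 7.1817, y* = 7.1817^0.4 ≈ 2.2003, c* = (1−0.47)·2.2003 ≈ 1.1662.
Setting f'(k) = n+g+δ gives 0.4·k^(0.4−1) = 0.144, hence k_gold = (0.4/0.144)^(1/0.6) ≈ 5.4890.
y_gold = 5.4890^0.4 ≈ 1.9761, c_gold = y_gold − 0.144·k_gold ≈ 1.1856.
Gain: Δc = 1.1856 − 1.1662 ≈ 0.0194.

Δc ≈ 0.0194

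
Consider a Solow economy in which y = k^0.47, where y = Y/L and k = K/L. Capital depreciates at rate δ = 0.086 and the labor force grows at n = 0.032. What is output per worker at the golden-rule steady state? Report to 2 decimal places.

n + δ = 0.032 + 0.086 = 0.118.
Setting f'(k) = n+δ gives 0.47·k^(0.47−1) = 0.118, hence k_gold = (0.47/0.118)^(1/0.53) ≈ 13.5670.
Output: y_gold = k_gold^0.47 = 13.5670^0.47 ≈ 3.4062.

y_gold ≈ 3.41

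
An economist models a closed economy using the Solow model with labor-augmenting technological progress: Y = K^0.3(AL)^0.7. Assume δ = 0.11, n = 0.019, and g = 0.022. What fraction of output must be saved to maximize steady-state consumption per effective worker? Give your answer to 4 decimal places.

s_gold = 0.3000

Capital per effective worker breaks even when investment replaces (n + g + δ)·k; here n + g + δ = 0.151.
At the golden rule MPK = n+g+δ, and in any Cobb-Douglas steady state s = (n+g+δ)·k/y = MPK·k/y = capital's share 0.3.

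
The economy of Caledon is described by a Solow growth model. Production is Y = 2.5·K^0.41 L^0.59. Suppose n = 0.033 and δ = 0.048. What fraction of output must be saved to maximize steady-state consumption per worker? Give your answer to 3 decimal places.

n + δ = 0.033 + 0.048 = 0.081.
At the golden rule MPK = n+δ, and in any Cobb-Douglas steady state s = (n+δ)·k/y = MPK·k/y = capital's share 0.41.

s_gold = 0.410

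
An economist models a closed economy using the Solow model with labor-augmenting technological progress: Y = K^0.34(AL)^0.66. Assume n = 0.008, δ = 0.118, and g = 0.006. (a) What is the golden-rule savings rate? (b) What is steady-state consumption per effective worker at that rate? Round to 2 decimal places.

(a) s_gold = 0.34; (b) c_gold ≈ 1.07

The effective depreciation rate is n + g + δ = 0.008 + 0.006 + 0.118 = 0.132.
For Cobb-Douglas, s_gold equals capital's share: s_gold = 0.34.
Setting f'(k) = n+g+δ gives 0.34·k^(0.34−1) = 0.132, hence k_gold = (0.34/0.132)^(1/0.66) ≈ 4.1936.
y_gold = 4.1936^0.34 ≈ 1.6281; c_gold = (1−0.34)·y_gold ≈ 1.0745.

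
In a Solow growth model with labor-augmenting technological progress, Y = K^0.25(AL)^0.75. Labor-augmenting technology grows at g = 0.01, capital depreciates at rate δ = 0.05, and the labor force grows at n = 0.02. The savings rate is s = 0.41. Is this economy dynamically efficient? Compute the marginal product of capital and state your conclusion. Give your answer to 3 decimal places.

n + g + δ = 0.02 + 0.01 + 0.05 = 0.08.
Steady-state k*: s·k^0.25 = 0.08·k gives k* = (0.41/0.08)^(1/0.75) ≈ 8.8361.
MPK = 0.25·8.8361^(-0.75) ≈ 0.0488.
MPK < n+g+δ = 0.08, so the economy is dynamically inefficient (over-saving).

dynamically inefficient; MPK ≈ 0.049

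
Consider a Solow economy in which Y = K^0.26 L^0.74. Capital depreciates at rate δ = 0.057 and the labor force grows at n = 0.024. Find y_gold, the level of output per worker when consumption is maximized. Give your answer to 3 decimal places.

Capital per worker breaks even when investment replaces (n + δ)·k; here n + δ = 0.081.
Maximizing c = f(k) − (n+δ)·k gives f'(k) = n+δ, i.e. 0.26·k^(0.26−1) = 0.081, so k_gold = (0.26/0.081)^(1/0.74) ≈ 4.8355.
Output: y_gold = k_gold^0.26 = 4.8355^0.26 ≈ 1.5065.

y_gold ≈ 1.506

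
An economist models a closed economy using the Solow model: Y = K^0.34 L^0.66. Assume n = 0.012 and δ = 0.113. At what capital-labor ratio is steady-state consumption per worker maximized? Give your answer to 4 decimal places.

k_gold ≈ 4.5545

n + δ = 0.012 + 0.113 = 0.125.
Maximizing c = f(k) − (n+δ)·k gives f'(k) = n+δ, i.e. 0.34·k^(0.34−1) = 0.125, so k_gold = (0.34/0.125)^(1/0.66) ≈ 4.5545.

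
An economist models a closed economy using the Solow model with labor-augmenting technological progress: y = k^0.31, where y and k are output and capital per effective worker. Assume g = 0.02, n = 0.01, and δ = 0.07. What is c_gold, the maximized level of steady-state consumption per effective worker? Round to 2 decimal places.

Capital per effective worker breaks even when investment replaces (n + g + δ)·k; here n + g + δ = 0.1.
Setting f'(k) = n+g+δ gives 0.31·k^(0.31−1) = 0.1, hence k_gold = (0.31/0.1)^(1/0.69) ≈ 5.1537.
y_gold = 5.1537^0.31 ≈ 1.6625.
c_gold = y_gold − (n+g+δ)·k_gold = 1.6625 − 0.1·5.1537 ≈ 1.1471.

c_gold ≈ 1.15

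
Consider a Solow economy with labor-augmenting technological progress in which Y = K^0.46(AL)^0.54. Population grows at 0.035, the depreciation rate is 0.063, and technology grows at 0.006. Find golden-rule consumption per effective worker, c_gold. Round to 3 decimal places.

c_gold ≈ 1.916

The effective depreciation rate is n + g + δ = 0.035 + 0.006 + 0.063 = 0.104.
Golden rule sets MPK = n+g+δ: 0.46·k^(0.46−1) = 0.104, so k_gold = (0.46/0.104)^(1/0.54) ≈ 15.6959.
y_gold = 15.6959^0.46 ≈ 3.5486.
c_gold = y_gold − (n+g+δ)·k_gold = 3.5486 − 0.104·15.6959 ≈ 1.9163.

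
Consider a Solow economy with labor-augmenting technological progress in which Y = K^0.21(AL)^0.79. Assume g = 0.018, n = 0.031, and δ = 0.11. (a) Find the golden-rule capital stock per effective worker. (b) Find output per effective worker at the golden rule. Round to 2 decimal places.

Break-even investment rate: n + g + δ = 0.031 + 0.018 + 0.11 = 0.159.
Maximizing c = f(k) − (n+g+δ)·k gives f'(k) = n+g+δ, i.e. 0.21·k^(0.21−1) = 0.159, so k_gold = (0.21/0.159)^(1/0.79) ≈ 1.4221.
y_gold = 1.4221^0.21 ≈ 1.0768.

(a) k_gold ≈ 1.42; (b) y_gold ≈ 1.08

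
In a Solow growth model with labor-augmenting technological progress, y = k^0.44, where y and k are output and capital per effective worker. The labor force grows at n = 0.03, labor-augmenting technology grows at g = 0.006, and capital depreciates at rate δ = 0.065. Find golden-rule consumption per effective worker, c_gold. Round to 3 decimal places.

c_gold ≈ 1.780

Break-even investment rate: n + g + δ = 0.03 + 0.006 + 0.065 = 0.101.
At the golden rule the marginal product of capital equals n+g+δ: 0.44·k^(0.44−1) = 0.101. Solving, k_gold = (0.44/0.101)^(1/0.56) ≈ 13.8454.
y_gold = 13.8454^0.44 ≈ 3.1782.
c_gold = y_gold − (n+g+δ)·k_gold = 3.1782 − 0.101·13.8454 ≈ 1.7798.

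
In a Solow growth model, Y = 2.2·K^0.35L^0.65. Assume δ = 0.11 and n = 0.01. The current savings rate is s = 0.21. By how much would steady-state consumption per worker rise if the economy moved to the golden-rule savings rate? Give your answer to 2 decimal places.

Δc ≈ 0.30

n + δ = 0.01 + 0.11 = 0.12.
Current steady state (s = 0.21): k* = (0.21·2.2/0.12)^(1/0.65) ≈ 7.9563, y* = 2.2·7.9563^0.35 ≈ 4.5464, c* = (1−0.21)·4.5464 ≈ 3.5917.
Setting f'(k) = n+δ gives 0.35·2.2·k^(0.35−1) = 0.12, hence k_gold = (0.35·2.2/0.12)^(1/0.65) ≈ 17.4588.
y_gold = 2.2·17.4588^0.35 ≈ 5.9859, c_gold = y_gold − 0.12·k_gold ≈ 3.8908.
Gain: Δc = 3.8908 − 3.5917 ≈ 0.2991.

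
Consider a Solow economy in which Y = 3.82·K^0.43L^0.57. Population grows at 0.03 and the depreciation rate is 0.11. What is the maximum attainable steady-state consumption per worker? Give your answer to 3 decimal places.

The effective depreciation rate is n + δ = 0.03 + 0.11 = 0.14.
Setting f'(k) = n+δ gives 0.43·3.82·k^(0.43−1) = 0.14, hence k_gold = (0.43·3.82/0.14)^(1/0.57) ≈ 75.1877.
y_gold = 3.82·75.1877^0.43 ≈ 24.4797.
c_gold = y_gold − (n+δ)·k_gold = 24.4797 − 0.14·75.1877 ≈ 13.9534.

c_gold ≈ 13.953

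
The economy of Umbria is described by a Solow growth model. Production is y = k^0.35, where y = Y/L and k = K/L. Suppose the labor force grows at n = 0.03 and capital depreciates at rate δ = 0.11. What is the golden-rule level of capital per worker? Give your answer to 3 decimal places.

k_gold ≈ 4.095

n + δ = 0.03 + 0.11 = 0.14.
Golden rule sets MPK = n+δ: 0.35·k^(0.35−1) = 0.14, so k_gold = (0.35/0.14)^(1/0.65) ≈ 4.0946.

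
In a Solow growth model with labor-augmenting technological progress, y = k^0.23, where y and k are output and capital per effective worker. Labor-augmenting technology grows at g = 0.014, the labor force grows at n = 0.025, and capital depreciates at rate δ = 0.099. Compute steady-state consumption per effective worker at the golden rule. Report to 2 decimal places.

c_gold ≈ 0.90

n + g + δ = 0.025 + 0.014 + 0.099 = 0.138.
Maximizing c = f(k) − (n+g+δ)·k gives f'(k) = n+g+δ, i.e. 0.23·k^(0.23−1) = 0.138, so k_gold = (0.23/0.138)^(1/0.77) ≈ 1.9414.
y_gold = 1.9414^0.23 ≈ 1.1648.
c_gold = y_gold − (n+g+δ)·k_gold = 1.1648 − 0.138·1.9414 ≈ 0.8969.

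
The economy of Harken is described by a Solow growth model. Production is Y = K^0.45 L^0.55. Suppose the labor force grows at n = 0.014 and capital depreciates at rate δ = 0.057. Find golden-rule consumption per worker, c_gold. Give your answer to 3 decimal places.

n + δ = 0.014 + 0.057 = 0.071.
Golden rule sets MPK = n+δ: 0.45·k^(0.45−1) = 0.071, so k_gold = (0.45/0.071)^(1/0.55) ≈ 28.7143.
y_gold = 28.7143^0.45 ≈ 4.5305.
c_gold = y_gold − (n+δ)·k_gold = 4.5305 − 0.071·28.7143 ≈ 2.4918.

c_gold ≈ 2.492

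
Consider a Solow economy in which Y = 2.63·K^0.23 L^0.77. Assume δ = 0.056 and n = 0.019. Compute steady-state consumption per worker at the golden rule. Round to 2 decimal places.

c_gold ≈ 3.78

n + δ = 0.019 + 0.056 = 0.075.
At the golden rule the marginal product of capital equals n+δ: 0.23·2.63·k^(0.23−1) = 0.075. Solving, k_gold = (0.23·2.63/0.075)^(1/0.77) ≈ 15.0464.
y_gold = 2.63·15.0464^0.23 ≈ 4.9064.
c_gold = y_gold − (n+δ)·k_gold = 4.9064 − 0.075·15.0464 ≈ 3.7779.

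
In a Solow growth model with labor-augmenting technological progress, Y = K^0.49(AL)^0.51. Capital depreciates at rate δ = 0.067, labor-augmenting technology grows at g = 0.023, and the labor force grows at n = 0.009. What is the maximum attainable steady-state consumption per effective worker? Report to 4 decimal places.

The effective depreciation rate is n + g + δ = 0.009 + 0.023 + 0.067 = 0.099.
At the golden rule the marginal product of capital equals n+g+δ: 0.49·k^(0.49−1) = 0.099. Solving, k_gold = (0.49/0.099)^(1/0.51) ≈ 23.0083.
y_gold = 23.0083^0.49 ≈ 4.6486.
c_gold = y_gold − (n+g+δ)·k_gold = 4.6486 − 0.099·23.0083 ≈ 2.3708.

c_gold ≈ 2.3708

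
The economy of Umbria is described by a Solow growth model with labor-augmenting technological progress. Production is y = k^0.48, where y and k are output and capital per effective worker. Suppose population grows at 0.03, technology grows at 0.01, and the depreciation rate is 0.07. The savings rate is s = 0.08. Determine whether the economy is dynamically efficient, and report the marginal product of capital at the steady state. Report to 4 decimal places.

n + g + δ = 0.03 + 0.01 + 0.07 = 0.11.
Steady-state k*: s·k^0.48 = 0.11·k gives k* = (0.08/0.11)^(1/0.52) ≈ 0.5420.
MPK = 0.48·0.5420^(-0.52) ≈ 0.6600.
MPK > n+g+δ = 0.11, so the economy is dynamically efficient (under-saving).

dynamically efficient; MPK ≈ 0.6600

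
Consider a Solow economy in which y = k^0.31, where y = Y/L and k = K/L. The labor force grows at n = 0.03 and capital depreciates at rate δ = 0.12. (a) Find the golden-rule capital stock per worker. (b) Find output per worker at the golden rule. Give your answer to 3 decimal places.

(a) k_gold ≈ 2.864; (b) y_gold ≈ 1.386

The effective depreciation rate is n + δ = 0.03 + 0.12 = 0.15.
Golden rule sets MPK = n+δ: 0.31·k^(0.31−1) = 0.15, so k_gold = (0.31/0.15)^(1/0.69) ≈ 2.8636.
y_gold = 2.8636^0.31 ≈ 1.3856.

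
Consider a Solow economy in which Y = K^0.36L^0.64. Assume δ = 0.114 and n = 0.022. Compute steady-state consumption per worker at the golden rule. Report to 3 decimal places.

c_gold ≈ 1.107

Break-even investment rate: n + δ = 0.022 + 0.114 = 0.136.
At the golden rule the marginal product of capital equals n+δ: 0.36·k^(0.36−1) = 0.136. Solving, k_gold = (0.36/0.136)^(1/0.64) ≈ 4.5769.
y_gold = 4.5769^0.36 ≈ 1.7290.
c_gold = y_gold − (n+δ)·k_gold = 1.7290 − 0.136·4.5769 ≈ 1.1066.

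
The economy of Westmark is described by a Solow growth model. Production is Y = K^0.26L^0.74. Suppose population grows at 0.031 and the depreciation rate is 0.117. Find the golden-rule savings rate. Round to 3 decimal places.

s_gold = 0.260

Break-even investment rate: n + δ = 0.031 + 0.117 = 0.148.
At the golden rule MPK = n+δ, and in any Cobb-Douglas steady state s = (n+δ)·k/y = MPK·k/y = capital's share 0.26.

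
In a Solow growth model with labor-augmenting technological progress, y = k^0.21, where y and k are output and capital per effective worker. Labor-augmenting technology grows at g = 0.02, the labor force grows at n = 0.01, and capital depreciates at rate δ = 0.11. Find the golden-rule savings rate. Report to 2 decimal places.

n + g + δ = 0.01 + 0.02 + 0.11 = 0.14.
At the golden rule MPK = n+g+δ, and in any Cobb-Douglas steady state s = (n+g+δ)·k/y = MPK·k/y = capital's share 0.21.

s_gold = 0.21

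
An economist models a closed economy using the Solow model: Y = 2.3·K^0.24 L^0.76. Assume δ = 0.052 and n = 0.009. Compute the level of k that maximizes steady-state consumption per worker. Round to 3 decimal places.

The effective depreciation rate is n + δ = 0.009 + 0.052 = 0.061.
Maximizing c = f(k) − (n+δ)·k gives f'(k) = n+δ, i.e. 0.24·2.3·k^(0.24−1) = 0.061, so k_gold = (0.24·2.3/0.061)^(1/0.76) ≈ 18.1425.

k_gold ≈ 18.142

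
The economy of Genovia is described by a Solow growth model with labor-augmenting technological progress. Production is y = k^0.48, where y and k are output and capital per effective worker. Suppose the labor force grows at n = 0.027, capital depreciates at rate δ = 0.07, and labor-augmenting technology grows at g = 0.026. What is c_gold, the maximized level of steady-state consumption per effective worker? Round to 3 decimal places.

c_gold ≈ 1.827

n + g + δ = 0.027 + 0.026 + 0.07 = 0.123.
Maximizing c = f(k) − (n+g+δ)·k gives f'(k) = n+g+δ, i.e. 0.48·k^(0.48−1) = 0.123, so k_gold = (0.48/0.123)^(1/0.52) ≈ 13.7147.
y_gold = 13.7147^0.48 ≈ 3.5144.
c_gold = y_gold − (n+g+δ)·k_gold = 3.5144 − 0.123·13.7147 ≈ 1.8275.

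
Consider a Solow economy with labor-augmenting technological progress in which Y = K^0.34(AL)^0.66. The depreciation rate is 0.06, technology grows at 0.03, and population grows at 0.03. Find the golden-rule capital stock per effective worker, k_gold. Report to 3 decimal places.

Break-even investment rate: n + g + δ = 0.03 + 0.03 + 0.06 = 0.12.
Setting f'(k) = n+g+δ gives 0.34·k^(0.34−1) = 0.12, hence k_gold = (0.34/0.12)^(1/0.66) ≈ 4.8451.

k_gold ≈ 4.845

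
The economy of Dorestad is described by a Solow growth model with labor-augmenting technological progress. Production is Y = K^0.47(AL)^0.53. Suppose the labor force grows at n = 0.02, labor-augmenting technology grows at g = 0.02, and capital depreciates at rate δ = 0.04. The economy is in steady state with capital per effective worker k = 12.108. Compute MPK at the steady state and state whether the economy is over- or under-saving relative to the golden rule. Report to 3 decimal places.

under-saving; MPK ≈ 0.125

n + g + δ = 0.02 + 0.02 + 0.04 = 0.08.
MPK = 0.47·k^(0.47−1) = 0.47·12.108^(-0.53) ≈ 0.1253.
MPK > 0.08, so the economy is dynamically efficient (under-saving).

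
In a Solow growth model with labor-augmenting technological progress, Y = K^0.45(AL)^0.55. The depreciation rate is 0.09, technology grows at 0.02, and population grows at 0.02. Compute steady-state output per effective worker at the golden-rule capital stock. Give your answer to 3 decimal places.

The effective depreciation rate is n + g + δ = 0.02 + 0.02 + 0.09 = 0.13.
Setting f'(k) = n+g+δ gives 0.45·k^(0.45−1) = 0.13, hence k_gold = (0.45/0.13)^(1/0.55) ≈ 9.5607.
Output: y_gold = k_gold^0.45 = 9.5607^0.45 ≈ 2.7620.

y_gold ≈ 2.762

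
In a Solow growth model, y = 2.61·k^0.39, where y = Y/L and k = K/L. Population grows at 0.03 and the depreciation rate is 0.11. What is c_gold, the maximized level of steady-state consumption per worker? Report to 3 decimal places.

c_gold ≈ 5.660

n + δ = 0.03 + 0.11 = 0.14.
Maximizing c = f(k) − (n+δ)·k gives f'(k) = n+δ, i.e. 0.39·2.61·k^(0.39−1) = 0.14, so k_gold = (0.39·2.61/0.14)^(1/0.61) ≈ 25.8477.
y_gold = 2.61·25.8477^0.39 ≈ 9.2787.
c_gold = y_gold − (n+δ)·k_gold = 9.2787 − 0.14·25.8477 ≈ 5.6600.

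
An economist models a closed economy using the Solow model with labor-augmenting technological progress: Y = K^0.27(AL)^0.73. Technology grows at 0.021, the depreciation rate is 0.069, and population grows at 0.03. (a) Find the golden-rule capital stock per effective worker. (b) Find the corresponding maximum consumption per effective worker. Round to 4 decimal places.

n + g + δ = 0.03 + 0.021 + 0.069 = 0.12.
Maximizing c = f(k) − (n+g+δ)·k gives f'(k) = n+g+δ, i.e. 0.27·k^(0.27−1) = 0.12, so k_gold = (0.27/0.12)^(1/0.73) ≈ 3.0370.
y_gold = 3.0370^0.27 ≈ 1.3498; c_gold = y_gold − 0.12·k_gold ≈ 0.9853.

(a) k_gold ≈ 3.0370; (b) c_gold ≈ 0.9853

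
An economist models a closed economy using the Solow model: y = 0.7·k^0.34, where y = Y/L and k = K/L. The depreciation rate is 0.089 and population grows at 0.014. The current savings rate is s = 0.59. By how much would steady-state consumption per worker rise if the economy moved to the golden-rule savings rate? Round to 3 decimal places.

Δc ≈ 0.124

Break-even investment rate: n + δ = 0.014 + 0.089 = 0.103.
Current steady state (s = 0.59): k* = (0.59·0.7/0.103)^(1/0.66) ≈ 8.1999, y* = 0.7·8.1999^0.34 ≈ 1.4315, c* = (1−0.59)·1.4315 ≈ 0.5869.
Setting f'(k) = n+δ gives 0.34·0.7·k^(0.34−1) = 0.103, hence k_gold = (0.34·0.7/0.103)^(1/0.66) ≈ 3.5573.
y_gold = 0.7·3.5573^0.34 ≈ 1.0777, c_gold = y_gold − 0.103·k_gold ≈ 0.7113.
Gain: Δc = 0.7113 − 0.5869 ≈ 0.1243.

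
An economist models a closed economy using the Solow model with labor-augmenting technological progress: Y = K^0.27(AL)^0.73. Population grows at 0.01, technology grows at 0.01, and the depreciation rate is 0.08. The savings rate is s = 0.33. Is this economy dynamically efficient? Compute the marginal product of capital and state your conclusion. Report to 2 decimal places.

dynamically inefficient; MPK ≈ 0.08

The effective depreciation rate is n + g + δ = 0.01 + 0.01 + 0.08 = 0.1.
Steady-state k*: s·k^0.27 = 0.1·k gives k* = (0.33/0.1)^(1/0.73) ≈ 5.1321.
MPK = 0.27·5.1321^(-0.73) ≈ 0.0818.
MPK < n+g+δ = 0.1, so the economy is dynamically inefficient (over-saving).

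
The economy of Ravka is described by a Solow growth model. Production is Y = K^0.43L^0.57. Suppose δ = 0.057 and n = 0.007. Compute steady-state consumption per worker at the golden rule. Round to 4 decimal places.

c_gold ≈ 2.3987

The effective depreciation rate is n + δ = 0.007 + 0.057 = 0.064.
At the golden rule the marginal product of capital equals n+δ: 0.43·k^(0.43−1) = 0.064. Solving, k_gold = (0.43/0.064)^(1/0.57) ≈ 28.2737.
y_gold = 28.2737^0.43 ≈ 4.2082.
c_gold = y_gold − (n+δ)·k_gold = 4.2082 − 0.064·28.2737 ≈ 2.3987.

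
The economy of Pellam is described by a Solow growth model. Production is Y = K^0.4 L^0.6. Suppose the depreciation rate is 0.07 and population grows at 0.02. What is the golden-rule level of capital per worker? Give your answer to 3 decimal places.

k_gold ≈ 12.014

Capital per worker breaks even when investment replaces (n + δ)·k; here n + δ = 0.09.
Setting f'(k) = n+δ gives 0.4·k^(0.4−1) = 0.09, hence k_gold = (0.4/0.09)^(1/0.6) ≈ 12.0142.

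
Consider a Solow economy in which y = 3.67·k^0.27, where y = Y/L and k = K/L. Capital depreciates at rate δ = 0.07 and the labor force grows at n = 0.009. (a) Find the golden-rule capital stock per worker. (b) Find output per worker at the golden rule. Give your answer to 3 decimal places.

Break-even investment rate: n + δ = 0.009 + 0.07 = 0.079.
At the golden rule the marginal product of capital equals n+δ: 0.27·3.67·k^(0.27−1) = 0.079. Solving, k_gold = (0.27·3.67/0.079)^(1/0.73) ≈ 31.9640.
y_gold = 3.67·31.9640^0.27 ≈ 9.3524.

(a) k_gold ≈ 31.964; (b) y_gold ≈ 9.352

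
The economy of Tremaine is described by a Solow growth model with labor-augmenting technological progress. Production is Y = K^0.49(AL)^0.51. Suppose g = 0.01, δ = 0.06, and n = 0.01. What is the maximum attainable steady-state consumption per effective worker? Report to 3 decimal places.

Capital per effective worker breaks even when investment replaces (n + g + δ)·k; here n + g + δ = 0.08.
Golden rule sets MPK = n+g+δ: 0.49·k^(0.49−1) = 0.08, so k_gold = (0.49/0.08)^(1/0.51) ≈ 34.9418.
y_gold = 34.9418^0.49 ≈ 5.7048.
c_gold = y_gold − (n+g+δ)·k_gold = 5.7048 − 0.08·34.9418 ≈ 2.9094.

c_gold ≈ 2.909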